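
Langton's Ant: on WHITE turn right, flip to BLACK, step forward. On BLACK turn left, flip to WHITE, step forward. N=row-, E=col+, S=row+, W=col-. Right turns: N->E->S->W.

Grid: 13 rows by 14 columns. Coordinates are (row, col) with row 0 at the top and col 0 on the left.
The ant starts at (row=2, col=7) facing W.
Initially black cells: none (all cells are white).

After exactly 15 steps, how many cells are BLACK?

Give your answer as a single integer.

Answer: 9

Derivation:
Step 1: on WHITE (2,7): turn R to N, flip to black, move to (1,7). |black|=1
Step 2: on WHITE (1,7): turn R to E, flip to black, move to (1,8). |black|=2
Step 3: on WHITE (1,8): turn R to S, flip to black, move to (2,8). |black|=3
Step 4: on WHITE (2,8): turn R to W, flip to black, move to (2,7). |black|=4
Step 5: on BLACK (2,7): turn L to S, flip to white, move to (3,7). |black|=3
Step 6: on WHITE (3,7): turn R to W, flip to black, move to (3,6). |black|=4
Step 7: on WHITE (3,6): turn R to N, flip to black, move to (2,6). |black|=5
Step 8: on WHITE (2,6): turn R to E, flip to black, move to (2,7). |black|=6
Step 9: on WHITE (2,7): turn R to S, flip to black, move to (3,7). |black|=7
Step 10: on BLACK (3,7): turn L to E, flip to white, move to (3,8). |black|=6
Step 11: on WHITE (3,8): turn R to S, flip to black, move to (4,8). |black|=7
Step 12: on WHITE (4,8): turn R to W, flip to black, move to (4,7). |black|=8
Step 13: on WHITE (4,7): turn R to N, flip to black, move to (3,7). |black|=9
Step 14: on WHITE (3,7): turn R to E, flip to black, move to (3,8). |black|=10
Step 15: on BLACK (3,8): turn L to N, flip to white, move to (2,8). |black|=9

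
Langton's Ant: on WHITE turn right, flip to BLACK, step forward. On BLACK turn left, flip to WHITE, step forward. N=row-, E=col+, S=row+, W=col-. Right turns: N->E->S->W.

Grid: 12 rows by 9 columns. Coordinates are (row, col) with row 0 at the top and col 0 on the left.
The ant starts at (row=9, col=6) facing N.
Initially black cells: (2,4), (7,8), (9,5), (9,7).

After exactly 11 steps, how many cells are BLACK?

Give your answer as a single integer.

Step 1: on WHITE (9,6): turn R to E, flip to black, move to (9,7). |black|=5
Step 2: on BLACK (9,7): turn L to N, flip to white, move to (8,7). |black|=4
Step 3: on WHITE (8,7): turn R to E, flip to black, move to (8,8). |black|=5
Step 4: on WHITE (8,8): turn R to S, flip to black, move to (9,8). |black|=6
Step 5: on WHITE (9,8): turn R to W, flip to black, move to (9,7). |black|=7
Step 6: on WHITE (9,7): turn R to N, flip to black, move to (8,7). |black|=8
Step 7: on BLACK (8,7): turn L to W, flip to white, move to (8,6). |black|=7
Step 8: on WHITE (8,6): turn R to N, flip to black, move to (7,6). |black|=8
Step 9: on WHITE (7,6): turn R to E, flip to black, move to (7,7). |black|=9
Step 10: on WHITE (7,7): turn R to S, flip to black, move to (8,7). |black|=10
Step 11: on WHITE (8,7): turn R to W, flip to black, move to (8,6). |black|=11

Answer: 11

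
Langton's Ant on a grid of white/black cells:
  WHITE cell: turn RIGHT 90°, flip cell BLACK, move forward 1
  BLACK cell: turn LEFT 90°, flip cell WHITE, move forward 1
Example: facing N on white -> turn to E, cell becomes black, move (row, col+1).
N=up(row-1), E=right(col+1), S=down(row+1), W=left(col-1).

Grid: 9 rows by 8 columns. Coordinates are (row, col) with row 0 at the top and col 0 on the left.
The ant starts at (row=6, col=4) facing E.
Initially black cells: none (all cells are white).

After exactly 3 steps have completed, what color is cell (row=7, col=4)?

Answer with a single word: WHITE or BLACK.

Answer: BLACK

Derivation:
Step 1: on WHITE (6,4): turn R to S, flip to black, move to (7,4). |black|=1
Step 2: on WHITE (7,4): turn R to W, flip to black, move to (7,3). |black|=2
Step 3: on WHITE (7,3): turn R to N, flip to black, move to (6,3). |black|=3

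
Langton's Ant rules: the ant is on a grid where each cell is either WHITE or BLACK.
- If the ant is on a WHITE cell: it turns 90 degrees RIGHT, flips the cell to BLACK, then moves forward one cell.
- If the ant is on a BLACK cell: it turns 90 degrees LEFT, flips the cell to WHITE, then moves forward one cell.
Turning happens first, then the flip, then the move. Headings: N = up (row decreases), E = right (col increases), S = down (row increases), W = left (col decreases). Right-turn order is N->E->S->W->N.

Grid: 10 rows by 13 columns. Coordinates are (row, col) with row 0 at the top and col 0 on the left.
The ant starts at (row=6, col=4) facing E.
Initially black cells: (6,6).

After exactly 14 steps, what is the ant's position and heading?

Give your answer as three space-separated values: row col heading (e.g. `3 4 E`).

Step 1: on WHITE (6,4): turn R to S, flip to black, move to (7,4). |black|=2
Step 2: on WHITE (7,4): turn R to W, flip to black, move to (7,3). |black|=3
Step 3: on WHITE (7,3): turn R to N, flip to black, move to (6,3). |black|=4
Step 4: on WHITE (6,3): turn R to E, flip to black, move to (6,4). |black|=5
Step 5: on BLACK (6,4): turn L to N, flip to white, move to (5,4). |black|=4
Step 6: on WHITE (5,4): turn R to E, flip to black, move to (5,5). |black|=5
Step 7: on WHITE (5,5): turn R to S, flip to black, move to (6,5). |black|=6
Step 8: on WHITE (6,5): turn R to W, flip to black, move to (6,4). |black|=7
Step 9: on WHITE (6,4): turn R to N, flip to black, move to (5,4). |black|=8
Step 10: on BLACK (5,4): turn L to W, flip to white, move to (5,3). |black|=7
Step 11: on WHITE (5,3): turn R to N, flip to black, move to (4,3). |black|=8
Step 12: on WHITE (4,3): turn R to E, flip to black, move to (4,4). |black|=9
Step 13: on WHITE (4,4): turn R to S, flip to black, move to (5,4). |black|=10
Step 14: on WHITE (5,4): turn R to W, flip to black, move to (5,3). |black|=11

Answer: 5 3 W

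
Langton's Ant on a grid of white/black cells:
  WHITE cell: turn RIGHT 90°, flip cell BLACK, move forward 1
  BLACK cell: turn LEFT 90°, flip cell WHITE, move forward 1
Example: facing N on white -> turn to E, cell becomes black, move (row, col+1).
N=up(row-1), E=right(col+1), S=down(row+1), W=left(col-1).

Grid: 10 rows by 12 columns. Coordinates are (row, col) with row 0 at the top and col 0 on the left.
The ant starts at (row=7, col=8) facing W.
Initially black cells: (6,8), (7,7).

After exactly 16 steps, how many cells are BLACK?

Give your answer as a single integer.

Step 1: on WHITE (7,8): turn R to N, flip to black, move to (6,8). |black|=3
Step 2: on BLACK (6,8): turn L to W, flip to white, move to (6,7). |black|=2
Step 3: on WHITE (6,7): turn R to N, flip to black, move to (5,7). |black|=3
Step 4: on WHITE (5,7): turn R to E, flip to black, move to (5,8). |black|=4
Step 5: on WHITE (5,8): turn R to S, flip to black, move to (6,8). |black|=5
Step 6: on WHITE (6,8): turn R to W, flip to black, move to (6,7). |black|=6
Step 7: on BLACK (6,7): turn L to S, flip to white, move to (7,7). |black|=5
Step 8: on BLACK (7,7): turn L to E, flip to white, move to (7,8). |black|=4
Step 9: on BLACK (7,8): turn L to N, flip to white, move to (6,8). |black|=3
Step 10: on BLACK (6,8): turn L to W, flip to white, move to (6,7). |black|=2
Step 11: on WHITE (6,7): turn R to N, flip to black, move to (5,7). |black|=3
Step 12: on BLACK (5,7): turn L to W, flip to white, move to (5,6). |black|=2
Step 13: on WHITE (5,6): turn R to N, flip to black, move to (4,6). |black|=3
Step 14: on WHITE (4,6): turn R to E, flip to black, move to (4,7). |black|=4
Step 15: on WHITE (4,7): turn R to S, flip to black, move to (5,7). |black|=5
Step 16: on WHITE (5,7): turn R to W, flip to black, move to (5,6). |black|=6

Answer: 6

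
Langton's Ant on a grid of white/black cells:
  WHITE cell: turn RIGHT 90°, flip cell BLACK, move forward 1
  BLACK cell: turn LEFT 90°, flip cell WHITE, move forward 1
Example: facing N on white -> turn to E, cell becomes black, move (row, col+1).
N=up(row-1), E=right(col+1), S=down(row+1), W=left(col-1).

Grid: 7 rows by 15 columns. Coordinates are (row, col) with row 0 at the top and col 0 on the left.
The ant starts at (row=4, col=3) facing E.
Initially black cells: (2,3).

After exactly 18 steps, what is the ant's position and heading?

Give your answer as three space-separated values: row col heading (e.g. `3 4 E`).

Answer: 1 2 W

Derivation:
Step 1: on WHITE (4,3): turn R to S, flip to black, move to (5,3). |black|=2
Step 2: on WHITE (5,3): turn R to W, flip to black, move to (5,2). |black|=3
Step 3: on WHITE (5,2): turn R to N, flip to black, move to (4,2). |black|=4
Step 4: on WHITE (4,2): turn R to E, flip to black, move to (4,3). |black|=5
Step 5: on BLACK (4,3): turn L to N, flip to white, move to (3,3). |black|=4
Step 6: on WHITE (3,3): turn R to E, flip to black, move to (3,4). |black|=5
Step 7: on WHITE (3,4): turn R to S, flip to black, move to (4,4). |black|=6
Step 8: on WHITE (4,4): turn R to W, flip to black, move to (4,3). |black|=7
Step 9: on WHITE (4,3): turn R to N, flip to black, move to (3,3). |black|=8
Step 10: on BLACK (3,3): turn L to W, flip to white, move to (3,2). |black|=7
Step 11: on WHITE (3,2): turn R to N, flip to black, move to (2,2). |black|=8
Step 12: on WHITE (2,2): turn R to E, flip to black, move to (2,3). |black|=9
Step 13: on BLACK (2,3): turn L to N, flip to white, move to (1,3). |black|=8
Step 14: on WHITE (1,3): turn R to E, flip to black, move to (1,4). |black|=9
Step 15: on WHITE (1,4): turn R to S, flip to black, move to (2,4). |black|=10
Step 16: on WHITE (2,4): turn R to W, flip to black, move to (2,3). |black|=11
Step 17: on WHITE (2,3): turn R to N, flip to black, move to (1,3). |black|=12
Step 18: on BLACK (1,3): turn L to W, flip to white, move to (1,2). |black|=11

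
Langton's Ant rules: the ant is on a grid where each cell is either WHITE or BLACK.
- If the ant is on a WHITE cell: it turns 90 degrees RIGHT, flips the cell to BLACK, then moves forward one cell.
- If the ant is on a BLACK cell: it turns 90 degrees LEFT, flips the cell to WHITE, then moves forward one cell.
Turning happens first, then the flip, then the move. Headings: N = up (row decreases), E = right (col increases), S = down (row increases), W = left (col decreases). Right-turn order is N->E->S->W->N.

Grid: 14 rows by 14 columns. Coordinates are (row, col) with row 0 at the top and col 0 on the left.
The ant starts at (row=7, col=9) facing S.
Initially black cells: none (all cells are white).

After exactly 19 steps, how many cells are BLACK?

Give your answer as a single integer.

Answer: 7

Derivation:
Step 1: on WHITE (7,9): turn R to W, flip to black, move to (7,8). |black|=1
Step 2: on WHITE (7,8): turn R to N, flip to black, move to (6,8). |black|=2
Step 3: on WHITE (6,8): turn R to E, flip to black, move to (6,9). |black|=3
Step 4: on WHITE (6,9): turn R to S, flip to black, move to (7,9). |black|=4
Step 5: on BLACK (7,9): turn L to E, flip to white, move to (7,10). |black|=3
Step 6: on WHITE (7,10): turn R to S, flip to black, move to (8,10). |black|=4
Step 7: on WHITE (8,10): turn R to W, flip to black, move to (8,9). |black|=5
Step 8: on WHITE (8,9): turn R to N, flip to black, move to (7,9). |black|=6
Step 9: on WHITE (7,9): turn R to E, flip to black, move to (7,10). |black|=7
Step 10: on BLACK (7,10): turn L to N, flip to white, move to (6,10). |black|=6
Step 11: on WHITE (6,10): turn R to E, flip to black, move to (6,11). |black|=7
Step 12: on WHITE (6,11): turn R to S, flip to black, move to (7,11). |black|=8
Step 13: on WHITE (7,11): turn R to W, flip to black, move to (7,10). |black|=9
Step 14: on WHITE (7,10): turn R to N, flip to black, move to (6,10). |black|=10
Step 15: on BLACK (6,10): turn L to W, flip to white, move to (6,9). |black|=9
Step 16: on BLACK (6,9): turn L to S, flip to white, move to (7,9). |black|=8
Step 17: on BLACK (7,9): turn L to E, flip to white, move to (7,10). |black|=7
Step 18: on BLACK (7,10): turn L to N, flip to white, move to (6,10). |black|=6
Step 19: on WHITE (6,10): turn R to E, flip to black, move to (6,11). |black|=7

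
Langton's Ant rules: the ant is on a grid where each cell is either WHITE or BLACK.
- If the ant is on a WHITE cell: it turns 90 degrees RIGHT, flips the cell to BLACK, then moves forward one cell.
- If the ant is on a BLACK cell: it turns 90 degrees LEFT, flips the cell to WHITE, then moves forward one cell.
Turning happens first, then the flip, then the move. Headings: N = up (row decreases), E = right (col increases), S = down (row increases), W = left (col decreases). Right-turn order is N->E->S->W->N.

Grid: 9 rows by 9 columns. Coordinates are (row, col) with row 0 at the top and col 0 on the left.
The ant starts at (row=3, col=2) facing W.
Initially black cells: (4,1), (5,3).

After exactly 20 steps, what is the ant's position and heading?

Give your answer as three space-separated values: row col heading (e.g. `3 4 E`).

Step 1: on WHITE (3,2): turn R to N, flip to black, move to (2,2). |black|=3
Step 2: on WHITE (2,2): turn R to E, flip to black, move to (2,3). |black|=4
Step 3: on WHITE (2,3): turn R to S, flip to black, move to (3,3). |black|=5
Step 4: on WHITE (3,3): turn R to W, flip to black, move to (3,2). |black|=6
Step 5: on BLACK (3,2): turn L to S, flip to white, move to (4,2). |black|=5
Step 6: on WHITE (4,2): turn R to W, flip to black, move to (4,1). |black|=6
Step 7: on BLACK (4,1): turn L to S, flip to white, move to (5,1). |black|=5
Step 8: on WHITE (5,1): turn R to W, flip to black, move to (5,0). |black|=6
Step 9: on WHITE (5,0): turn R to N, flip to black, move to (4,0). |black|=7
Step 10: on WHITE (4,0): turn R to E, flip to black, move to (4,1). |black|=8
Step 11: on WHITE (4,1): turn R to S, flip to black, move to (5,1). |black|=9
Step 12: on BLACK (5,1): turn L to E, flip to white, move to (5,2). |black|=8
Step 13: on WHITE (5,2): turn R to S, flip to black, move to (6,2). |black|=9
Step 14: on WHITE (6,2): turn R to W, flip to black, move to (6,1). |black|=10
Step 15: on WHITE (6,1): turn R to N, flip to black, move to (5,1). |black|=11
Step 16: on WHITE (5,1): turn R to E, flip to black, move to (5,2). |black|=12
Step 17: on BLACK (5,2): turn L to N, flip to white, move to (4,2). |black|=11
Step 18: on BLACK (4,2): turn L to W, flip to white, move to (4,1). |black|=10
Step 19: on BLACK (4,1): turn L to S, flip to white, move to (5,1). |black|=9
Step 20: on BLACK (5,1): turn L to E, flip to white, move to (5,2). |black|=8

Answer: 5 2 E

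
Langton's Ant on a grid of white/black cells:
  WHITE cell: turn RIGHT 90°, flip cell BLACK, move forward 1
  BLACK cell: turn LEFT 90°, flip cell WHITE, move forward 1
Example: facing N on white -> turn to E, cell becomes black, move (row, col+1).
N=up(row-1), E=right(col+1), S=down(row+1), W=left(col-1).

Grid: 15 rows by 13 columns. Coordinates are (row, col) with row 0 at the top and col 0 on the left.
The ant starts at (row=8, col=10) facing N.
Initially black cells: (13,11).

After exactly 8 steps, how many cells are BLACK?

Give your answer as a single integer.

Step 1: on WHITE (8,10): turn R to E, flip to black, move to (8,11). |black|=2
Step 2: on WHITE (8,11): turn R to S, flip to black, move to (9,11). |black|=3
Step 3: on WHITE (9,11): turn R to W, flip to black, move to (9,10). |black|=4
Step 4: on WHITE (9,10): turn R to N, flip to black, move to (8,10). |black|=5
Step 5: on BLACK (8,10): turn L to W, flip to white, move to (8,9). |black|=4
Step 6: on WHITE (8,9): turn R to N, flip to black, move to (7,9). |black|=5
Step 7: on WHITE (7,9): turn R to E, flip to black, move to (7,10). |black|=6
Step 8: on WHITE (7,10): turn R to S, flip to black, move to (8,10). |black|=7

Answer: 7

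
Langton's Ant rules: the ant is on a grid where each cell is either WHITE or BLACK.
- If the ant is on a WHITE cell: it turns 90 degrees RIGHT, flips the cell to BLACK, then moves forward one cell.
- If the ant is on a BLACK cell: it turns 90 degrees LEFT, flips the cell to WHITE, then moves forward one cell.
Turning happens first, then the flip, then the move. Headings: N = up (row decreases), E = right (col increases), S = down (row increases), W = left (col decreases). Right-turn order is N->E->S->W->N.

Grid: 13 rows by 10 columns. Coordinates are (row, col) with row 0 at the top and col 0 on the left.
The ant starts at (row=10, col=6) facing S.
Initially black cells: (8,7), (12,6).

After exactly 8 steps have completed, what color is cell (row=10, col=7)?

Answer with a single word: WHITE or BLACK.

Answer: BLACK

Derivation:
Step 1: on WHITE (10,6): turn R to W, flip to black, move to (10,5). |black|=3
Step 2: on WHITE (10,5): turn R to N, flip to black, move to (9,5). |black|=4
Step 3: on WHITE (9,5): turn R to E, flip to black, move to (9,6). |black|=5
Step 4: on WHITE (9,6): turn R to S, flip to black, move to (10,6). |black|=6
Step 5: on BLACK (10,6): turn L to E, flip to white, move to (10,7). |black|=5
Step 6: on WHITE (10,7): turn R to S, flip to black, move to (11,7). |black|=6
Step 7: on WHITE (11,7): turn R to W, flip to black, move to (11,6). |black|=7
Step 8: on WHITE (11,6): turn R to N, flip to black, move to (10,6). |black|=8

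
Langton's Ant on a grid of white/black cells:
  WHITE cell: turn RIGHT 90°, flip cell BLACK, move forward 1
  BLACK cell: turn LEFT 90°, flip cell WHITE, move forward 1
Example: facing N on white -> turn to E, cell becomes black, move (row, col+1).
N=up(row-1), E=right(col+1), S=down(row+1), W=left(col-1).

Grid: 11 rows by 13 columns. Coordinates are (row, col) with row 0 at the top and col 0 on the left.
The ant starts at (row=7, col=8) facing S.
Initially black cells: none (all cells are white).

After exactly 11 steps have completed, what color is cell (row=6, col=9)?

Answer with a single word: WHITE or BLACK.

Step 1: on WHITE (7,8): turn R to W, flip to black, move to (7,7). |black|=1
Step 2: on WHITE (7,7): turn R to N, flip to black, move to (6,7). |black|=2
Step 3: on WHITE (6,7): turn R to E, flip to black, move to (6,8). |black|=3
Step 4: on WHITE (6,8): turn R to S, flip to black, move to (7,8). |black|=4
Step 5: on BLACK (7,8): turn L to E, flip to white, move to (7,9). |black|=3
Step 6: on WHITE (7,9): turn R to S, flip to black, move to (8,9). |black|=4
Step 7: on WHITE (8,9): turn R to W, flip to black, move to (8,8). |black|=5
Step 8: on WHITE (8,8): turn R to N, flip to black, move to (7,8). |black|=6
Step 9: on WHITE (7,8): turn R to E, flip to black, move to (7,9). |black|=7
Step 10: on BLACK (7,9): turn L to N, flip to white, move to (6,9). |black|=6
Step 11: on WHITE (6,9): turn R to E, flip to black, move to (6,10). |black|=7

Answer: BLACK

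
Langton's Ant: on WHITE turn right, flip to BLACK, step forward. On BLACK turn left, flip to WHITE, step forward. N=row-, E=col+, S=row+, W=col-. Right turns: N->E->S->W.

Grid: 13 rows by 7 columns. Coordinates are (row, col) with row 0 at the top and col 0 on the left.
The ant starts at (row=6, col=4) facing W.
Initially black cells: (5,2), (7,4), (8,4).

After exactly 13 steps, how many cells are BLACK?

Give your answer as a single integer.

Step 1: on WHITE (6,4): turn R to N, flip to black, move to (5,4). |black|=4
Step 2: on WHITE (5,4): turn R to E, flip to black, move to (5,5). |black|=5
Step 3: on WHITE (5,5): turn R to S, flip to black, move to (6,5). |black|=6
Step 4: on WHITE (6,5): turn R to W, flip to black, move to (6,4). |black|=7
Step 5: on BLACK (6,4): turn L to S, flip to white, move to (7,4). |black|=6
Step 6: on BLACK (7,4): turn L to E, flip to white, move to (7,5). |black|=5
Step 7: on WHITE (7,5): turn R to S, flip to black, move to (8,5). |black|=6
Step 8: on WHITE (8,5): turn R to W, flip to black, move to (8,4). |black|=7
Step 9: on BLACK (8,4): turn L to S, flip to white, move to (9,4). |black|=6
Step 10: on WHITE (9,4): turn R to W, flip to black, move to (9,3). |black|=7
Step 11: on WHITE (9,3): turn R to N, flip to black, move to (8,3). |black|=8
Step 12: on WHITE (8,3): turn R to E, flip to black, move to (8,4). |black|=9
Step 13: on WHITE (8,4): turn R to S, flip to black, move to (9,4). |black|=10

Answer: 10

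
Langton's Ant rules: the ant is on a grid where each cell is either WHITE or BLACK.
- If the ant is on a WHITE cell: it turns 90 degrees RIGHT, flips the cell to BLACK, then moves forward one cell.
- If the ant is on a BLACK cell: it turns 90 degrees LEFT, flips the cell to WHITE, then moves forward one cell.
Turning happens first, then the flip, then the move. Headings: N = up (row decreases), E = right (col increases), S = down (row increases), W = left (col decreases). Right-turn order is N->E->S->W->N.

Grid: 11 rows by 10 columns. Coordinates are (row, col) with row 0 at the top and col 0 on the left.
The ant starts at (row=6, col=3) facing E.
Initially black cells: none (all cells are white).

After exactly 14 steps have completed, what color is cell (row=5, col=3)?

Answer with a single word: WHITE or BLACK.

Step 1: on WHITE (6,3): turn R to S, flip to black, move to (7,3). |black|=1
Step 2: on WHITE (7,3): turn R to W, flip to black, move to (7,2). |black|=2
Step 3: on WHITE (7,2): turn R to N, flip to black, move to (6,2). |black|=3
Step 4: on WHITE (6,2): turn R to E, flip to black, move to (6,3). |black|=4
Step 5: on BLACK (6,3): turn L to N, flip to white, move to (5,3). |black|=3
Step 6: on WHITE (5,3): turn R to E, flip to black, move to (5,4). |black|=4
Step 7: on WHITE (5,4): turn R to S, flip to black, move to (6,4). |black|=5
Step 8: on WHITE (6,4): turn R to W, flip to black, move to (6,3). |black|=6
Step 9: on WHITE (6,3): turn R to N, flip to black, move to (5,3). |black|=7
Step 10: on BLACK (5,3): turn L to W, flip to white, move to (5,2). |black|=6
Step 11: on WHITE (5,2): turn R to N, flip to black, move to (4,2). |black|=7
Step 12: on WHITE (4,2): turn R to E, flip to black, move to (4,3). |black|=8
Step 13: on WHITE (4,3): turn R to S, flip to black, move to (5,3). |black|=9
Step 14: on WHITE (5,3): turn R to W, flip to black, move to (5,2). |black|=10

Answer: BLACK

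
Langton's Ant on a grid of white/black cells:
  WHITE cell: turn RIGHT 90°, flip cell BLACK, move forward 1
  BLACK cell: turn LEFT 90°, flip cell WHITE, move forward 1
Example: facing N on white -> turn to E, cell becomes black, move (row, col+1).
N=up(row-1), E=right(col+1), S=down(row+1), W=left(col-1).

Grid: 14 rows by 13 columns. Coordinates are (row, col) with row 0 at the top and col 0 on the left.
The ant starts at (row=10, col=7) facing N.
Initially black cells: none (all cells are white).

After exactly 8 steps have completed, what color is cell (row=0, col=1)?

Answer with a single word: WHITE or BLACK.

Answer: WHITE

Derivation:
Step 1: on WHITE (10,7): turn R to E, flip to black, move to (10,8). |black|=1
Step 2: on WHITE (10,8): turn R to S, flip to black, move to (11,8). |black|=2
Step 3: on WHITE (11,8): turn R to W, flip to black, move to (11,7). |black|=3
Step 4: on WHITE (11,7): turn R to N, flip to black, move to (10,7). |black|=4
Step 5: on BLACK (10,7): turn L to W, flip to white, move to (10,6). |black|=3
Step 6: on WHITE (10,6): turn R to N, flip to black, move to (9,6). |black|=4
Step 7: on WHITE (9,6): turn R to E, flip to black, move to (9,7). |black|=5
Step 8: on WHITE (9,7): turn R to S, flip to black, move to (10,7). |black|=6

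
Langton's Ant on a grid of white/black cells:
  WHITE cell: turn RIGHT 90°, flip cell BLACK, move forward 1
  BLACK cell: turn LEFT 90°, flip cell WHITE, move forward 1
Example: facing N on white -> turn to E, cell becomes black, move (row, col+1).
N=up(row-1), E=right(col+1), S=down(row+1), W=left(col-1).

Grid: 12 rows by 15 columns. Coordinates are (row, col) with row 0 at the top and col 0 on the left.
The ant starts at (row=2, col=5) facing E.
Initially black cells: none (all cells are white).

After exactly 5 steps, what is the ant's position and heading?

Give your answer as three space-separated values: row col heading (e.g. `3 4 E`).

Step 1: on WHITE (2,5): turn R to S, flip to black, move to (3,5). |black|=1
Step 2: on WHITE (3,5): turn R to W, flip to black, move to (3,4). |black|=2
Step 3: on WHITE (3,4): turn R to N, flip to black, move to (2,4). |black|=3
Step 4: on WHITE (2,4): turn R to E, flip to black, move to (2,5). |black|=4
Step 5: on BLACK (2,5): turn L to N, flip to white, move to (1,5). |black|=3

Answer: 1 5 N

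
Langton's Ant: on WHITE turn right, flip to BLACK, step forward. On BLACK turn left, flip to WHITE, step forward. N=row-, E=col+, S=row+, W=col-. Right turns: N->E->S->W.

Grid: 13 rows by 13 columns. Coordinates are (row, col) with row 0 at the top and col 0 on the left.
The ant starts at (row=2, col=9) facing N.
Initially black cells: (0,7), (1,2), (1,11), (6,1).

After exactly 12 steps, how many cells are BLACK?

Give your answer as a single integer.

Answer: 12

Derivation:
Step 1: on WHITE (2,9): turn R to E, flip to black, move to (2,10). |black|=5
Step 2: on WHITE (2,10): turn R to S, flip to black, move to (3,10). |black|=6
Step 3: on WHITE (3,10): turn R to W, flip to black, move to (3,9). |black|=7
Step 4: on WHITE (3,9): turn R to N, flip to black, move to (2,9). |black|=8
Step 5: on BLACK (2,9): turn L to W, flip to white, move to (2,8). |black|=7
Step 6: on WHITE (2,8): turn R to N, flip to black, move to (1,8). |black|=8
Step 7: on WHITE (1,8): turn R to E, flip to black, move to (1,9). |black|=9
Step 8: on WHITE (1,9): turn R to S, flip to black, move to (2,9). |black|=10
Step 9: on WHITE (2,9): turn R to W, flip to black, move to (2,8). |black|=11
Step 10: on BLACK (2,8): turn L to S, flip to white, move to (3,8). |black|=10
Step 11: on WHITE (3,8): turn R to W, flip to black, move to (3,7). |black|=11
Step 12: on WHITE (3,7): turn R to N, flip to black, move to (2,7). |black|=12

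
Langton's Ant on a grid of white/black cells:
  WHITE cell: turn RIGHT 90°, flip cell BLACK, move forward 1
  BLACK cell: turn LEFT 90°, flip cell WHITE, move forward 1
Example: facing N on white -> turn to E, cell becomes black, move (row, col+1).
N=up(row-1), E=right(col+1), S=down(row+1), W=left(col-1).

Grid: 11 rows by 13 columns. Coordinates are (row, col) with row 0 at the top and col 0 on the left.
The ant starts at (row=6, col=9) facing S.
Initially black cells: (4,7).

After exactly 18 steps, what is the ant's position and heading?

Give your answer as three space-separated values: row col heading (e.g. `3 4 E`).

Answer: 5 10 N

Derivation:
Step 1: on WHITE (6,9): turn R to W, flip to black, move to (6,8). |black|=2
Step 2: on WHITE (6,8): turn R to N, flip to black, move to (5,8). |black|=3
Step 3: on WHITE (5,8): turn R to E, flip to black, move to (5,9). |black|=4
Step 4: on WHITE (5,9): turn R to S, flip to black, move to (6,9). |black|=5
Step 5: on BLACK (6,9): turn L to E, flip to white, move to (6,10). |black|=4
Step 6: on WHITE (6,10): turn R to S, flip to black, move to (7,10). |black|=5
Step 7: on WHITE (7,10): turn R to W, flip to black, move to (7,9). |black|=6
Step 8: on WHITE (7,9): turn R to N, flip to black, move to (6,9). |black|=7
Step 9: on WHITE (6,9): turn R to E, flip to black, move to (6,10). |black|=8
Step 10: on BLACK (6,10): turn L to N, flip to white, move to (5,10). |black|=7
Step 11: on WHITE (5,10): turn R to E, flip to black, move to (5,11). |black|=8
Step 12: on WHITE (5,11): turn R to S, flip to black, move to (6,11). |black|=9
Step 13: on WHITE (6,11): turn R to W, flip to black, move to (6,10). |black|=10
Step 14: on WHITE (6,10): turn R to N, flip to black, move to (5,10). |black|=11
Step 15: on BLACK (5,10): turn L to W, flip to white, move to (5,9). |black|=10
Step 16: on BLACK (5,9): turn L to S, flip to white, move to (6,9). |black|=9
Step 17: on BLACK (6,9): turn L to E, flip to white, move to (6,10). |black|=8
Step 18: on BLACK (6,10): turn L to N, flip to white, move to (5,10). |black|=7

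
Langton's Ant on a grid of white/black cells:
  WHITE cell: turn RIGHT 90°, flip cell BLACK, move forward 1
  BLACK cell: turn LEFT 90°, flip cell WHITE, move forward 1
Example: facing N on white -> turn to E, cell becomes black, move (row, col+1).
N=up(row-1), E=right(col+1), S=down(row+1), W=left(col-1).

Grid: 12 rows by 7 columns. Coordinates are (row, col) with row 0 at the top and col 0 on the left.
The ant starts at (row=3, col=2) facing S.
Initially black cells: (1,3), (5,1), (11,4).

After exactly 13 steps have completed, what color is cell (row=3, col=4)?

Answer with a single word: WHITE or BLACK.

Step 1: on WHITE (3,2): turn R to W, flip to black, move to (3,1). |black|=4
Step 2: on WHITE (3,1): turn R to N, flip to black, move to (2,1). |black|=5
Step 3: on WHITE (2,1): turn R to E, flip to black, move to (2,2). |black|=6
Step 4: on WHITE (2,2): turn R to S, flip to black, move to (3,2). |black|=7
Step 5: on BLACK (3,2): turn L to E, flip to white, move to (3,3). |black|=6
Step 6: on WHITE (3,3): turn R to S, flip to black, move to (4,3). |black|=7
Step 7: on WHITE (4,3): turn R to W, flip to black, move to (4,2). |black|=8
Step 8: on WHITE (4,2): turn R to N, flip to black, move to (3,2). |black|=9
Step 9: on WHITE (3,2): turn R to E, flip to black, move to (3,3). |black|=10
Step 10: on BLACK (3,3): turn L to N, flip to white, move to (2,3). |black|=9
Step 11: on WHITE (2,3): turn R to E, flip to black, move to (2,4). |black|=10
Step 12: on WHITE (2,4): turn R to S, flip to black, move to (3,4). |black|=11
Step 13: on WHITE (3,4): turn R to W, flip to black, move to (3,3). |black|=12

Answer: BLACK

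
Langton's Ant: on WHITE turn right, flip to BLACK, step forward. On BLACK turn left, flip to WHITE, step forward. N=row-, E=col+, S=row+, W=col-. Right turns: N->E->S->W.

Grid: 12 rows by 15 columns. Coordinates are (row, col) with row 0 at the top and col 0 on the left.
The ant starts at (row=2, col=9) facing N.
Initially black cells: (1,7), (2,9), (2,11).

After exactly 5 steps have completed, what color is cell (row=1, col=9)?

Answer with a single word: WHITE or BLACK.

Step 1: on BLACK (2,9): turn L to W, flip to white, move to (2,8). |black|=2
Step 2: on WHITE (2,8): turn R to N, flip to black, move to (1,8). |black|=3
Step 3: on WHITE (1,8): turn R to E, flip to black, move to (1,9). |black|=4
Step 4: on WHITE (1,9): turn R to S, flip to black, move to (2,9). |black|=5
Step 5: on WHITE (2,9): turn R to W, flip to black, move to (2,8). |black|=6

Answer: BLACK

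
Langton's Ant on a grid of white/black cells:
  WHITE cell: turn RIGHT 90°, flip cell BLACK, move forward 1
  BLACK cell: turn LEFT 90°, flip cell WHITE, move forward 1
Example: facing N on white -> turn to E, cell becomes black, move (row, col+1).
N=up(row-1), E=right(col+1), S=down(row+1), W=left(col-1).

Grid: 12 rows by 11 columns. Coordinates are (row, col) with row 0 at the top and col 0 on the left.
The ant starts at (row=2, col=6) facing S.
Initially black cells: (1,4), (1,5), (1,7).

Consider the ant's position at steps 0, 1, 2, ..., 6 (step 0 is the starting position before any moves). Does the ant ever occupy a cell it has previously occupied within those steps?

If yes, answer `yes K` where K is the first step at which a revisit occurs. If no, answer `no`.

Step 1: on WHITE (2,6): turn R to W, flip to black, move to (2,5). |black|=4 — new cell
Step 2: on WHITE (2,5): turn R to N, flip to black, move to (1,5). |black|=5 — new cell
Step 3: on BLACK (1,5): turn L to W, flip to white, move to (1,4). |black|=4 — new cell
Step 4: on BLACK (1,4): turn L to S, flip to white, move to (2,4). |black|=3 — new cell
Step 5: on WHITE (2,4): turn R to W, flip to black, move to (2,3). |black|=4 — new cell
Step 6: on WHITE (2,3): turn R to N, flip to black, move to (1,3). |black|=5 — new cell
No revisit within 6 steps.

Answer: no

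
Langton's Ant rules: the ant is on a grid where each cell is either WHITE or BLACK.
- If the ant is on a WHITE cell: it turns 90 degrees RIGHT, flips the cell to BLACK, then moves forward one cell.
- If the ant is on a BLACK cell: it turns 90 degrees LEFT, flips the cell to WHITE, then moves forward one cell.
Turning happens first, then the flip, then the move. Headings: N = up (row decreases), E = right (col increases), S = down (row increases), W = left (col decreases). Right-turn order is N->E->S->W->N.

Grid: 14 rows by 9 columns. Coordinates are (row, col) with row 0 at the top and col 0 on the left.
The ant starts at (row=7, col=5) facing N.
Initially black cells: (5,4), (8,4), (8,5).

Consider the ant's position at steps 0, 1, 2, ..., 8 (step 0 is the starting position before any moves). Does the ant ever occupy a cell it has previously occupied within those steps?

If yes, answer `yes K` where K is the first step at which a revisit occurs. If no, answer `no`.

Answer: no

Derivation:
Step 1: on WHITE (7,5): turn R to E, flip to black, move to (7,6). |black|=4 — new cell
Step 2: on WHITE (7,6): turn R to S, flip to black, move to (8,6). |black|=5 — new cell
Step 3: on WHITE (8,6): turn R to W, flip to black, move to (8,5). |black|=6 — new cell
Step 4: on BLACK (8,5): turn L to S, flip to white, move to (9,5). |black|=5 — new cell
Step 5: on WHITE (9,5): turn R to W, flip to black, move to (9,4). |black|=6 — new cell
Step 6: on WHITE (9,4): turn R to N, flip to black, move to (8,4). |black|=7 — new cell
Step 7: on BLACK (8,4): turn L to W, flip to white, move to (8,3). |black|=6 — new cell
Step 8: on WHITE (8,3): turn R to N, flip to black, move to (7,3). |black|=7 — new cell
No revisit within 8 steps.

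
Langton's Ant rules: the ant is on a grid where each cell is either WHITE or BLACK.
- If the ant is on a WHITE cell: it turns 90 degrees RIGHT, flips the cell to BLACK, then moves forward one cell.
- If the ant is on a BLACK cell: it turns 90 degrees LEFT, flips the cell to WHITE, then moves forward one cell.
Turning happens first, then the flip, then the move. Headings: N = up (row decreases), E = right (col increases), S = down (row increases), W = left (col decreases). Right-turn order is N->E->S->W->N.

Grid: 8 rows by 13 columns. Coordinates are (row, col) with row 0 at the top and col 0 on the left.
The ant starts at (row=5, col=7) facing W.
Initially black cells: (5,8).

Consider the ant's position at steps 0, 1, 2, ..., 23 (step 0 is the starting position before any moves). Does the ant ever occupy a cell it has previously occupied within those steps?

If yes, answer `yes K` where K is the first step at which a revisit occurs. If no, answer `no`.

Answer: yes 7

Derivation:
Step 1: on WHITE (5,7): turn R to N, flip to black, move to (4,7). |black|=2 — new cell
Step 2: on WHITE (4,7): turn R to E, flip to black, move to (4,8). |black|=3 — new cell
Step 3: on WHITE (4,8): turn R to S, flip to black, move to (5,8). |black|=4 — new cell
Step 4: on BLACK (5,8): turn L to E, flip to white, move to (5,9). |black|=3 — new cell
Step 5: on WHITE (5,9): turn R to S, flip to black, move to (6,9). |black|=4 — new cell
Step 6: on WHITE (6,9): turn R to W, flip to black, move to (6,8). |black|=5 — new cell
Step 7: on WHITE (6,8): turn R to N, flip to black, move to (5,8). |black|=6 — REVISIT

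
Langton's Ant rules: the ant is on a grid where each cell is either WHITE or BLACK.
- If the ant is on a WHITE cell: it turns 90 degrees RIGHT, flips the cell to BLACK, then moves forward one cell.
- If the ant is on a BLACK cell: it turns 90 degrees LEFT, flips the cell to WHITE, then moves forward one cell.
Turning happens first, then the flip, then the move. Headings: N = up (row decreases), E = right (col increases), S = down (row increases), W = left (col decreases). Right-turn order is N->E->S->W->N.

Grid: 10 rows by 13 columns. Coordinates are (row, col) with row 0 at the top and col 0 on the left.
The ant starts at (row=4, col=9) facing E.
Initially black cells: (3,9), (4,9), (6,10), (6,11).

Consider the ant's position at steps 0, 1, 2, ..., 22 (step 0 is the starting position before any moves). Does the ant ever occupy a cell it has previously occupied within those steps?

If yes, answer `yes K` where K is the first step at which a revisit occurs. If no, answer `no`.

Step 1: on BLACK (4,9): turn L to N, flip to white, move to (3,9). |black|=3 — new cell
Step 2: on BLACK (3,9): turn L to W, flip to white, move to (3,8). |black|=2 — new cell
Step 3: on WHITE (3,8): turn R to N, flip to black, move to (2,8). |black|=3 — new cell
Step 4: on WHITE (2,8): turn R to E, flip to black, move to (2,9). |black|=4 — new cell
Step 5: on WHITE (2,9): turn R to S, flip to black, move to (3,9). |black|=5 — REVISIT

Answer: yes 5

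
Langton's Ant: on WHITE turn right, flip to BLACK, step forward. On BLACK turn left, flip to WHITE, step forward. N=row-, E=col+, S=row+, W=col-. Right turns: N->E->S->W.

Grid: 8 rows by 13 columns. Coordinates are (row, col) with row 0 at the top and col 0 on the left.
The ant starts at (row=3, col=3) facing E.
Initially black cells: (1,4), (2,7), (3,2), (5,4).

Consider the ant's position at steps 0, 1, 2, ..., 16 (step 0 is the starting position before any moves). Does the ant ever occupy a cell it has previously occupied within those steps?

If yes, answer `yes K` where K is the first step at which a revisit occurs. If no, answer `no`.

Answer: yes 7

Derivation:
Step 1: on WHITE (3,3): turn R to S, flip to black, move to (4,3). |black|=5 — new cell
Step 2: on WHITE (4,3): turn R to W, flip to black, move to (4,2). |black|=6 — new cell
Step 3: on WHITE (4,2): turn R to N, flip to black, move to (3,2). |black|=7 — new cell
Step 4: on BLACK (3,2): turn L to W, flip to white, move to (3,1). |black|=6 — new cell
Step 5: on WHITE (3,1): turn R to N, flip to black, move to (2,1). |black|=7 — new cell
Step 6: on WHITE (2,1): turn R to E, flip to black, move to (2,2). |black|=8 — new cell
Step 7: on WHITE (2,2): turn R to S, flip to black, move to (3,2). |black|=9 — REVISIT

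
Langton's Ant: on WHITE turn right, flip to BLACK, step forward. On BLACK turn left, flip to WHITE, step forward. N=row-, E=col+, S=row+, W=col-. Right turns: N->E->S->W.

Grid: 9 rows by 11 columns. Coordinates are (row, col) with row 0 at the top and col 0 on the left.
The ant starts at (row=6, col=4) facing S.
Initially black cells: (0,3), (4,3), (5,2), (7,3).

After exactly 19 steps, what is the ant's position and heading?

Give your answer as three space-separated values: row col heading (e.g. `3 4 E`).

Answer: 5 6 E

Derivation:
Step 1: on WHITE (6,4): turn R to W, flip to black, move to (6,3). |black|=5
Step 2: on WHITE (6,3): turn R to N, flip to black, move to (5,3). |black|=6
Step 3: on WHITE (5,3): turn R to E, flip to black, move to (5,4). |black|=7
Step 4: on WHITE (5,4): turn R to S, flip to black, move to (6,4). |black|=8
Step 5: on BLACK (6,4): turn L to E, flip to white, move to (6,5). |black|=7
Step 6: on WHITE (6,5): turn R to S, flip to black, move to (7,5). |black|=8
Step 7: on WHITE (7,5): turn R to W, flip to black, move to (7,4). |black|=9
Step 8: on WHITE (7,4): turn R to N, flip to black, move to (6,4). |black|=10
Step 9: on WHITE (6,4): turn R to E, flip to black, move to (6,5). |black|=11
Step 10: on BLACK (6,5): turn L to N, flip to white, move to (5,5). |black|=10
Step 11: on WHITE (5,5): turn R to E, flip to black, move to (5,6). |black|=11
Step 12: on WHITE (5,6): turn R to S, flip to black, move to (6,6). |black|=12
Step 13: on WHITE (6,6): turn R to W, flip to black, move to (6,5). |black|=13
Step 14: on WHITE (6,5): turn R to N, flip to black, move to (5,5). |black|=14
Step 15: on BLACK (5,5): turn L to W, flip to white, move to (5,4). |black|=13
Step 16: on BLACK (5,4): turn L to S, flip to white, move to (6,4). |black|=12
Step 17: on BLACK (6,4): turn L to E, flip to white, move to (6,5). |black|=11
Step 18: on BLACK (6,5): turn L to N, flip to white, move to (5,5). |black|=10
Step 19: on WHITE (5,5): turn R to E, flip to black, move to (5,6). |black|=11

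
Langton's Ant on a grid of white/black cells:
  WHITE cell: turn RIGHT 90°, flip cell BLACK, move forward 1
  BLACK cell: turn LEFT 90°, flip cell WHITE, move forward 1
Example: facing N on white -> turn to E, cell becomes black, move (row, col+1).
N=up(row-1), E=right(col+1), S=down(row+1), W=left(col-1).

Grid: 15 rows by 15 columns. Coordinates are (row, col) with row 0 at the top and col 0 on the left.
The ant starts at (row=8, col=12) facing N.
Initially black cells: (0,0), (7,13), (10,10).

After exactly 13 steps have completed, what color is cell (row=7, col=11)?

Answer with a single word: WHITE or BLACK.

Answer: BLACK

Derivation:
Step 1: on WHITE (8,12): turn R to E, flip to black, move to (8,13). |black|=4
Step 2: on WHITE (8,13): turn R to S, flip to black, move to (9,13). |black|=5
Step 3: on WHITE (9,13): turn R to W, flip to black, move to (9,12). |black|=6
Step 4: on WHITE (9,12): turn R to N, flip to black, move to (8,12). |black|=7
Step 5: on BLACK (8,12): turn L to W, flip to white, move to (8,11). |black|=6
Step 6: on WHITE (8,11): turn R to N, flip to black, move to (7,11). |black|=7
Step 7: on WHITE (7,11): turn R to E, flip to black, move to (7,12). |black|=8
Step 8: on WHITE (7,12): turn R to S, flip to black, move to (8,12). |black|=9
Step 9: on WHITE (8,12): turn R to W, flip to black, move to (8,11). |black|=10
Step 10: on BLACK (8,11): turn L to S, flip to white, move to (9,11). |black|=9
Step 11: on WHITE (9,11): turn R to W, flip to black, move to (9,10). |black|=10
Step 12: on WHITE (9,10): turn R to N, flip to black, move to (8,10). |black|=11
Step 13: on WHITE (8,10): turn R to E, flip to black, move to (8,11). |black|=12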